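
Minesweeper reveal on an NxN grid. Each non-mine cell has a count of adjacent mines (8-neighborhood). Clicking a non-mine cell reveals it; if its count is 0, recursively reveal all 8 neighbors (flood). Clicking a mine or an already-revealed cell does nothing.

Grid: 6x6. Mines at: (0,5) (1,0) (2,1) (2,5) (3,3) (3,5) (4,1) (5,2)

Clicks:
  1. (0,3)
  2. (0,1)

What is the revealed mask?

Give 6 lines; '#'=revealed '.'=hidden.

Click 1 (0,3) count=0: revealed 11 new [(0,1) (0,2) (0,3) (0,4) (1,1) (1,2) (1,3) (1,4) (2,2) (2,3) (2,4)] -> total=11
Click 2 (0,1) count=1: revealed 0 new [(none)] -> total=11

Answer: .####.
.####.
..###.
......
......
......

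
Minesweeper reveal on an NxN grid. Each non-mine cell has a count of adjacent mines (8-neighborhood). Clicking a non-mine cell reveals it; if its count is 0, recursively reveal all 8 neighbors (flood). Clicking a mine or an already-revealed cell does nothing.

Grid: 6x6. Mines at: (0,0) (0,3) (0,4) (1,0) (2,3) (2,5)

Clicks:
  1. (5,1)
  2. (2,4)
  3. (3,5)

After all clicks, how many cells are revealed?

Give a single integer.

Click 1 (5,1) count=0: revealed 21 new [(2,0) (2,1) (2,2) (3,0) (3,1) (3,2) (3,3) (3,4) (3,5) (4,0) (4,1) (4,2) (4,3) (4,4) (4,5) (5,0) (5,1) (5,2) (5,3) (5,4) (5,5)] -> total=21
Click 2 (2,4) count=2: revealed 1 new [(2,4)] -> total=22
Click 3 (3,5) count=1: revealed 0 new [(none)] -> total=22

Answer: 22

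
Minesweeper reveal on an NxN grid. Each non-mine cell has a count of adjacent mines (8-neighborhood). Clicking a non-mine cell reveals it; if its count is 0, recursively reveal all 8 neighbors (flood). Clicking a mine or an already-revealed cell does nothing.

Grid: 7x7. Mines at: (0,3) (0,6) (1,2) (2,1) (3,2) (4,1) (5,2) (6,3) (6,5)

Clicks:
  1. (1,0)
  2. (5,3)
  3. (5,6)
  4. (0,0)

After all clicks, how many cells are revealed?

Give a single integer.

Click 1 (1,0) count=1: revealed 1 new [(1,0)] -> total=1
Click 2 (5,3) count=2: revealed 1 new [(5,3)] -> total=2
Click 3 (5,6) count=1: revealed 1 new [(5,6)] -> total=3
Click 4 (0,0) count=0: revealed 3 new [(0,0) (0,1) (1,1)] -> total=6

Answer: 6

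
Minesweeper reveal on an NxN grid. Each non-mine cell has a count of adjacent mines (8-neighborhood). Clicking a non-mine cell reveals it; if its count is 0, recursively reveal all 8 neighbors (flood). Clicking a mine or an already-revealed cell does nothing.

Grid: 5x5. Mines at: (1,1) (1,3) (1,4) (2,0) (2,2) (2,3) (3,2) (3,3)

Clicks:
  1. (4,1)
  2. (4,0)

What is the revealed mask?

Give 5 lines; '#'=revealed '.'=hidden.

Click 1 (4,1) count=1: revealed 1 new [(4,1)] -> total=1
Click 2 (4,0) count=0: revealed 3 new [(3,0) (3,1) (4,0)] -> total=4

Answer: .....
.....
.....
##...
##...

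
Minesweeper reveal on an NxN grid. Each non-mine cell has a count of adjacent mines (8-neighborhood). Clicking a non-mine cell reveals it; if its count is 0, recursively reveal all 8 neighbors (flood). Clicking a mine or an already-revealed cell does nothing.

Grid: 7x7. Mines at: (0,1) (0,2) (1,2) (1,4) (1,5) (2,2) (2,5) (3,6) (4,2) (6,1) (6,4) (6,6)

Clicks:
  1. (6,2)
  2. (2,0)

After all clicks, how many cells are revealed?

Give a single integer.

Answer: 11

Derivation:
Click 1 (6,2) count=1: revealed 1 new [(6,2)] -> total=1
Click 2 (2,0) count=0: revealed 10 new [(1,0) (1,1) (2,0) (2,1) (3,0) (3,1) (4,0) (4,1) (5,0) (5,1)] -> total=11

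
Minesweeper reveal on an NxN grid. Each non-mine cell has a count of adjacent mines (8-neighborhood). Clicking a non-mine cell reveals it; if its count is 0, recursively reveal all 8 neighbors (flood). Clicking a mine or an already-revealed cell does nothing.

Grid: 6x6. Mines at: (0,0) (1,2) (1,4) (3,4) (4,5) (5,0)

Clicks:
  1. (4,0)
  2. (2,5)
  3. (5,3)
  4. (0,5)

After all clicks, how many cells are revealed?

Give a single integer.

Click 1 (4,0) count=1: revealed 1 new [(4,0)] -> total=1
Click 2 (2,5) count=2: revealed 1 new [(2,5)] -> total=2
Click 3 (5,3) count=0: revealed 18 new [(1,0) (1,1) (2,0) (2,1) (2,2) (2,3) (3,0) (3,1) (3,2) (3,3) (4,1) (4,2) (4,3) (4,4) (5,1) (5,2) (5,3) (5,4)] -> total=20
Click 4 (0,5) count=1: revealed 1 new [(0,5)] -> total=21

Answer: 21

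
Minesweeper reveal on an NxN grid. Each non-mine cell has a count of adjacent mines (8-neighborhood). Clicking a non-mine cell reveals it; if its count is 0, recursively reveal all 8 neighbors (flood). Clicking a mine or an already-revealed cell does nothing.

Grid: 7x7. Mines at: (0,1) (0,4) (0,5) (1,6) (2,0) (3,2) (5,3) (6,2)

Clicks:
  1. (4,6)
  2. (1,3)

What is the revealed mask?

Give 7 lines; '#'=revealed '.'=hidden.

Click 1 (4,6) count=0: revealed 21 new [(1,3) (1,4) (1,5) (2,3) (2,4) (2,5) (2,6) (3,3) (3,4) (3,5) (3,6) (4,3) (4,4) (4,5) (4,6) (5,4) (5,5) (5,6) (6,4) (6,5) (6,6)] -> total=21
Click 2 (1,3) count=1: revealed 0 new [(none)] -> total=21

Answer: .......
...###.
...####
...####
...####
....###
....###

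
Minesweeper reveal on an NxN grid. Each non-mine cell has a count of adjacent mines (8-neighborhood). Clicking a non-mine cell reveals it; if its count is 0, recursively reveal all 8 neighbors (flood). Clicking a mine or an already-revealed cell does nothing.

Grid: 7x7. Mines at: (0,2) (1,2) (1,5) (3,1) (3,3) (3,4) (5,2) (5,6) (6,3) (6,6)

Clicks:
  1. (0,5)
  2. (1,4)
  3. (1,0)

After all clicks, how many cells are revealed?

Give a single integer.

Answer: 8

Derivation:
Click 1 (0,5) count=1: revealed 1 new [(0,5)] -> total=1
Click 2 (1,4) count=1: revealed 1 new [(1,4)] -> total=2
Click 3 (1,0) count=0: revealed 6 new [(0,0) (0,1) (1,0) (1,1) (2,0) (2,1)] -> total=8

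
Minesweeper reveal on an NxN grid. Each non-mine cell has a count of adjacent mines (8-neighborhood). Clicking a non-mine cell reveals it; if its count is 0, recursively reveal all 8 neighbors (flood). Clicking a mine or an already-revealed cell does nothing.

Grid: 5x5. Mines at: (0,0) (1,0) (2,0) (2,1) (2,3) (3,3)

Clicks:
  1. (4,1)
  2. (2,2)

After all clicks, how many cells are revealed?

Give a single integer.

Answer: 7

Derivation:
Click 1 (4,1) count=0: revealed 6 new [(3,0) (3,1) (3,2) (4,0) (4,1) (4,2)] -> total=6
Click 2 (2,2) count=3: revealed 1 new [(2,2)] -> total=7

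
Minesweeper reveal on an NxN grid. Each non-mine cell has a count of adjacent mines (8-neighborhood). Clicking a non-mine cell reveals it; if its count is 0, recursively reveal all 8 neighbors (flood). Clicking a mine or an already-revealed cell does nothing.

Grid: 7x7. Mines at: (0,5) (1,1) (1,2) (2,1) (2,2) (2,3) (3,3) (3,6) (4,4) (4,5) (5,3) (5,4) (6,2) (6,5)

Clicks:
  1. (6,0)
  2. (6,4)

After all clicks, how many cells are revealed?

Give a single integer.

Answer: 12

Derivation:
Click 1 (6,0) count=0: revealed 11 new [(3,0) (3,1) (3,2) (4,0) (4,1) (4,2) (5,0) (5,1) (5,2) (6,0) (6,1)] -> total=11
Click 2 (6,4) count=3: revealed 1 new [(6,4)] -> total=12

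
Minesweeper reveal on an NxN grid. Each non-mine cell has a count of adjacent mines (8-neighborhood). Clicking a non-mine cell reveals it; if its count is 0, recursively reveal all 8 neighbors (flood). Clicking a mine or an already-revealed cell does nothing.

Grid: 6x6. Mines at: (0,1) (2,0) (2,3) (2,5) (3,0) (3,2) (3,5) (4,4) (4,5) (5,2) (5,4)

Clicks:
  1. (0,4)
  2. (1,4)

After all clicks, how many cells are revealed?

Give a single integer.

Answer: 8

Derivation:
Click 1 (0,4) count=0: revealed 8 new [(0,2) (0,3) (0,4) (0,5) (1,2) (1,3) (1,4) (1,5)] -> total=8
Click 2 (1,4) count=2: revealed 0 new [(none)] -> total=8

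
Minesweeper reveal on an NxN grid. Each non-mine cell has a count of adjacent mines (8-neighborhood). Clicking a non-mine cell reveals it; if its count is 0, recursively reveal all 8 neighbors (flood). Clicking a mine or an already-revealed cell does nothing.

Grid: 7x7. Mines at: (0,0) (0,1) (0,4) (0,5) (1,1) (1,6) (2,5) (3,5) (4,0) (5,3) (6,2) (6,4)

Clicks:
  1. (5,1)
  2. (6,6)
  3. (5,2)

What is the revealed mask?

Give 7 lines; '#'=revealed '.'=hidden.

Answer: .......
.......
.......
.......
.....##
.##..##
.....##

Derivation:
Click 1 (5,1) count=2: revealed 1 new [(5,1)] -> total=1
Click 2 (6,6) count=0: revealed 6 new [(4,5) (4,6) (5,5) (5,6) (6,5) (6,6)] -> total=7
Click 3 (5,2) count=2: revealed 1 new [(5,2)] -> total=8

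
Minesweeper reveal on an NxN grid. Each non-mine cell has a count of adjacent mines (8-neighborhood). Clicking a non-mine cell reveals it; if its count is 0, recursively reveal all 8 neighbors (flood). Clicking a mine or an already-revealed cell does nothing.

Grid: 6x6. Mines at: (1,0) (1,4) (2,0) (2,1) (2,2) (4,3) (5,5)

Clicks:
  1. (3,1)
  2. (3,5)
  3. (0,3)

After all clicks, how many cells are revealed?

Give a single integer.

Answer: 8

Derivation:
Click 1 (3,1) count=3: revealed 1 new [(3,1)] -> total=1
Click 2 (3,5) count=0: revealed 6 new [(2,4) (2,5) (3,4) (3,5) (4,4) (4,5)] -> total=7
Click 3 (0,3) count=1: revealed 1 new [(0,3)] -> total=8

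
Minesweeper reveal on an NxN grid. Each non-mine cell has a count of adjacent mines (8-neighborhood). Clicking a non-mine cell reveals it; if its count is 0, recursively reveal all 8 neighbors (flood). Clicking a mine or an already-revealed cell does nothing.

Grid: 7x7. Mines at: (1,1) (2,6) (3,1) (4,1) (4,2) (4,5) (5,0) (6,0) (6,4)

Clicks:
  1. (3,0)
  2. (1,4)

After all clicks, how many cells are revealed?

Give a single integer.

Answer: 19

Derivation:
Click 1 (3,0) count=2: revealed 1 new [(3,0)] -> total=1
Click 2 (1,4) count=0: revealed 18 new [(0,2) (0,3) (0,4) (0,5) (0,6) (1,2) (1,3) (1,4) (1,5) (1,6) (2,2) (2,3) (2,4) (2,5) (3,2) (3,3) (3,4) (3,5)] -> total=19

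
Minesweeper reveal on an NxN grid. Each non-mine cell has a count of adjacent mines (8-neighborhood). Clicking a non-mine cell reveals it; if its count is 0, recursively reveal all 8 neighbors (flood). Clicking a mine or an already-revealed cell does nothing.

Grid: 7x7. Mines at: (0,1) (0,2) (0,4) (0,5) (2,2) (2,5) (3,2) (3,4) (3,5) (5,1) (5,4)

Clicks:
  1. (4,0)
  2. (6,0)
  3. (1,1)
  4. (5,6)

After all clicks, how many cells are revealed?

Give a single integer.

Click 1 (4,0) count=1: revealed 1 new [(4,0)] -> total=1
Click 2 (6,0) count=1: revealed 1 new [(6,0)] -> total=2
Click 3 (1,1) count=3: revealed 1 new [(1,1)] -> total=3
Click 4 (5,6) count=0: revealed 6 new [(4,5) (4,6) (5,5) (5,6) (6,5) (6,6)] -> total=9

Answer: 9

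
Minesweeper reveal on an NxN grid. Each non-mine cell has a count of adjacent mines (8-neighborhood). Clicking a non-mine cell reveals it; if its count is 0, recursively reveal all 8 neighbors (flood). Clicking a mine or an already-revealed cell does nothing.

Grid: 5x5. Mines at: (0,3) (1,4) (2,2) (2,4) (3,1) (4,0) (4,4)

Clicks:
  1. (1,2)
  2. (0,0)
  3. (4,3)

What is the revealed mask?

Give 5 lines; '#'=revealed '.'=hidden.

Answer: ###..
###..
##...
.....
...#.

Derivation:
Click 1 (1,2) count=2: revealed 1 new [(1,2)] -> total=1
Click 2 (0,0) count=0: revealed 7 new [(0,0) (0,1) (0,2) (1,0) (1,1) (2,0) (2,1)] -> total=8
Click 3 (4,3) count=1: revealed 1 new [(4,3)] -> total=9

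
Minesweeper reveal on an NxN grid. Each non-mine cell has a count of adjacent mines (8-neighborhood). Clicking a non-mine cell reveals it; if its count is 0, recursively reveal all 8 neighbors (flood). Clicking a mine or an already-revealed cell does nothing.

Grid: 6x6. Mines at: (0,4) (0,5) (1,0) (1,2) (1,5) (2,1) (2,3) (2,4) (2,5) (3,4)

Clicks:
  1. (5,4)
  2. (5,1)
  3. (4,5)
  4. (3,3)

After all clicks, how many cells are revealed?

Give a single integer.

Answer: 16

Derivation:
Click 1 (5,4) count=0: revealed 16 new [(3,0) (3,1) (3,2) (3,3) (4,0) (4,1) (4,2) (4,3) (4,4) (4,5) (5,0) (5,1) (5,2) (5,3) (5,4) (5,5)] -> total=16
Click 2 (5,1) count=0: revealed 0 new [(none)] -> total=16
Click 3 (4,5) count=1: revealed 0 new [(none)] -> total=16
Click 4 (3,3) count=3: revealed 0 new [(none)] -> total=16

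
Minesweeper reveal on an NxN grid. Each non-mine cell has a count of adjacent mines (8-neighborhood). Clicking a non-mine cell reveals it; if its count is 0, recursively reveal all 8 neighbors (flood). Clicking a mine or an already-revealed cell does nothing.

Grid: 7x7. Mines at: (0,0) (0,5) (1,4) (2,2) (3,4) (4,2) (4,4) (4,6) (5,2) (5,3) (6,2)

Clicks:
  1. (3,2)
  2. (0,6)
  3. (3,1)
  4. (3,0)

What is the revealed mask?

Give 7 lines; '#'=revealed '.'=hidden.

Click 1 (3,2) count=2: revealed 1 new [(3,2)] -> total=1
Click 2 (0,6) count=1: revealed 1 new [(0,6)] -> total=2
Click 3 (3,1) count=2: revealed 1 new [(3,1)] -> total=3
Click 4 (3,0) count=0: revealed 11 new [(1,0) (1,1) (2,0) (2,1) (3,0) (4,0) (4,1) (5,0) (5,1) (6,0) (6,1)] -> total=14

Answer: ......#
##.....
##.....
###....
##.....
##.....
##.....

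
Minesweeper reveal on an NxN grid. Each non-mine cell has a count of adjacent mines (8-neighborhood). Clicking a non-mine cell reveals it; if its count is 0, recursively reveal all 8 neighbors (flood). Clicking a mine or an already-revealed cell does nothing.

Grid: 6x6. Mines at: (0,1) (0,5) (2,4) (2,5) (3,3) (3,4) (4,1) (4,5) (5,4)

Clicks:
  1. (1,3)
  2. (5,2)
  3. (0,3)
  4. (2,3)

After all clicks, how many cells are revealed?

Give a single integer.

Click 1 (1,3) count=1: revealed 1 new [(1,3)] -> total=1
Click 2 (5,2) count=1: revealed 1 new [(5,2)] -> total=2
Click 3 (0,3) count=0: revealed 5 new [(0,2) (0,3) (0,4) (1,2) (1,4)] -> total=7
Click 4 (2,3) count=3: revealed 1 new [(2,3)] -> total=8

Answer: 8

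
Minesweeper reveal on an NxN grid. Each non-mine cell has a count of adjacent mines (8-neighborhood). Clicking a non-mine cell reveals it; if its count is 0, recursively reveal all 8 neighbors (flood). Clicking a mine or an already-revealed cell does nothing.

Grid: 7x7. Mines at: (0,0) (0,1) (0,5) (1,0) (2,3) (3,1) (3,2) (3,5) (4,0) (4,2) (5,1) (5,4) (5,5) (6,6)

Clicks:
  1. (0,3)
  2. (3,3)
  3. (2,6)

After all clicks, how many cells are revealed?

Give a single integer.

Answer: 8

Derivation:
Click 1 (0,3) count=0: revealed 6 new [(0,2) (0,3) (0,4) (1,2) (1,3) (1,4)] -> total=6
Click 2 (3,3) count=3: revealed 1 new [(3,3)] -> total=7
Click 3 (2,6) count=1: revealed 1 new [(2,6)] -> total=8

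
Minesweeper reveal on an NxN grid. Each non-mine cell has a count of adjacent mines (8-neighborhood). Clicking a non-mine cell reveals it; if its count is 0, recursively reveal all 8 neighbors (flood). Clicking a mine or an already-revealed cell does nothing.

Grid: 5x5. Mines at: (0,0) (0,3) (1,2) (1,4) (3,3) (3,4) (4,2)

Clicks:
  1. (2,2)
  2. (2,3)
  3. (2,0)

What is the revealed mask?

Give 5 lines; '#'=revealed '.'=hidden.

Answer: .....
##...
####.
##...
##...

Derivation:
Click 1 (2,2) count=2: revealed 1 new [(2,2)] -> total=1
Click 2 (2,3) count=4: revealed 1 new [(2,3)] -> total=2
Click 3 (2,0) count=0: revealed 8 new [(1,0) (1,1) (2,0) (2,1) (3,0) (3,1) (4,0) (4,1)] -> total=10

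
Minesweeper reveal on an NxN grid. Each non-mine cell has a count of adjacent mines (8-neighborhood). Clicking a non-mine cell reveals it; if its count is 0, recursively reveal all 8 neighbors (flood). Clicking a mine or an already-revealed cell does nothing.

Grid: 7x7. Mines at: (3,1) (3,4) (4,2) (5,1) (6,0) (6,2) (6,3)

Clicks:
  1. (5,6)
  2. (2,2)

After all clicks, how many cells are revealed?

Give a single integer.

Click 1 (5,6) count=0: revealed 32 new [(0,0) (0,1) (0,2) (0,3) (0,4) (0,5) (0,6) (1,0) (1,1) (1,2) (1,3) (1,4) (1,5) (1,6) (2,0) (2,1) (2,2) (2,3) (2,4) (2,5) (2,6) (3,5) (3,6) (4,4) (4,5) (4,6) (5,4) (5,5) (5,6) (6,4) (6,5) (6,6)] -> total=32
Click 2 (2,2) count=1: revealed 0 new [(none)] -> total=32

Answer: 32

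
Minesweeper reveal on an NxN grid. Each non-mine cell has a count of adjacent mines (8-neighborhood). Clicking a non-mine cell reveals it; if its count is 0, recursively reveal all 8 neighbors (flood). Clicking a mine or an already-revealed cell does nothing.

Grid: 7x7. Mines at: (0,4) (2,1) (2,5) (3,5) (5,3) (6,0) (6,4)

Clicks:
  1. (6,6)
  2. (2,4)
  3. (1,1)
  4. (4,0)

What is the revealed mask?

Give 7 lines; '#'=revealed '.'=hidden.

Click 1 (6,6) count=0: revealed 6 new [(4,5) (4,6) (5,5) (5,6) (6,5) (6,6)] -> total=6
Click 2 (2,4) count=2: revealed 1 new [(2,4)] -> total=7
Click 3 (1,1) count=1: revealed 1 new [(1,1)] -> total=8
Click 4 (4,0) count=0: revealed 9 new [(3,0) (3,1) (3,2) (4,0) (4,1) (4,2) (5,0) (5,1) (5,2)] -> total=17

Answer: .......
.#.....
....#..
###....
###..##
###..##
.....##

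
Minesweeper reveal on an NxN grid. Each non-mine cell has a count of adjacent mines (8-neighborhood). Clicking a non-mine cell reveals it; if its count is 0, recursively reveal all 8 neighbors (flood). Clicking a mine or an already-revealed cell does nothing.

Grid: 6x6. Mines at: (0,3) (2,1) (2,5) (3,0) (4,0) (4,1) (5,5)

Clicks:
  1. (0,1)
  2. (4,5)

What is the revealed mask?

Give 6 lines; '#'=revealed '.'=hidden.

Click 1 (0,1) count=0: revealed 6 new [(0,0) (0,1) (0,2) (1,0) (1,1) (1,2)] -> total=6
Click 2 (4,5) count=1: revealed 1 new [(4,5)] -> total=7

Answer: ###...
###...
......
......
.....#
......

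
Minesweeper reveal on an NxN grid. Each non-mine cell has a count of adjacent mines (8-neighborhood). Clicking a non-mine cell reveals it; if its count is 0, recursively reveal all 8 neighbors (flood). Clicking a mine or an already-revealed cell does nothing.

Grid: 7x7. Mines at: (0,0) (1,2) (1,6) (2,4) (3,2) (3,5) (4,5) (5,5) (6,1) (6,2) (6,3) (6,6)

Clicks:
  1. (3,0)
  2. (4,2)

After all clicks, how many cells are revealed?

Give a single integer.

Click 1 (3,0) count=0: revealed 10 new [(1,0) (1,1) (2,0) (2,1) (3,0) (3,1) (4,0) (4,1) (5,0) (5,1)] -> total=10
Click 2 (4,2) count=1: revealed 1 new [(4,2)] -> total=11

Answer: 11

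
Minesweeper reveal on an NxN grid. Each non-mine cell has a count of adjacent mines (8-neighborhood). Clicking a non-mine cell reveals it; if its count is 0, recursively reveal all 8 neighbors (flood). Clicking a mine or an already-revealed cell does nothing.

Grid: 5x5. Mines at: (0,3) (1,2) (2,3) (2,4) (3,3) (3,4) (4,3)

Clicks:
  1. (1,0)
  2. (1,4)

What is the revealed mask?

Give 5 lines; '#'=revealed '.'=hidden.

Answer: ##...
##..#
###..
###..
###..

Derivation:
Click 1 (1,0) count=0: revealed 13 new [(0,0) (0,1) (1,0) (1,1) (2,0) (2,1) (2,2) (3,0) (3,1) (3,2) (4,0) (4,1) (4,2)] -> total=13
Click 2 (1,4) count=3: revealed 1 new [(1,4)] -> total=14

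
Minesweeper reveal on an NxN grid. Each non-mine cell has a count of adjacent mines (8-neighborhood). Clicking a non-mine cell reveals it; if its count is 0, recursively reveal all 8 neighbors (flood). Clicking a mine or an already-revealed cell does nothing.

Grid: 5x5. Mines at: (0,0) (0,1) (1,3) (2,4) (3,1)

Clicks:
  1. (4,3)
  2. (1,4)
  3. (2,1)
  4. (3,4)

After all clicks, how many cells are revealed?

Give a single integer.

Click 1 (4,3) count=0: revealed 6 new [(3,2) (3,3) (3,4) (4,2) (4,3) (4,4)] -> total=6
Click 2 (1,4) count=2: revealed 1 new [(1,4)] -> total=7
Click 3 (2,1) count=1: revealed 1 new [(2,1)] -> total=8
Click 4 (3,4) count=1: revealed 0 new [(none)] -> total=8

Answer: 8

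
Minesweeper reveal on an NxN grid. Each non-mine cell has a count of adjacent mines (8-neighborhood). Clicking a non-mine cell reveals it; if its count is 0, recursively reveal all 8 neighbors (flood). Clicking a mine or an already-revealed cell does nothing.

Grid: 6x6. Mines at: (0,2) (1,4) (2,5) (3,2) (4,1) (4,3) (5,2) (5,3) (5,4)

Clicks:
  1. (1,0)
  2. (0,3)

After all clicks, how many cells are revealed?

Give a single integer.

Answer: 9

Derivation:
Click 1 (1,0) count=0: revealed 8 new [(0,0) (0,1) (1,0) (1,1) (2,0) (2,1) (3,0) (3,1)] -> total=8
Click 2 (0,3) count=2: revealed 1 new [(0,3)] -> total=9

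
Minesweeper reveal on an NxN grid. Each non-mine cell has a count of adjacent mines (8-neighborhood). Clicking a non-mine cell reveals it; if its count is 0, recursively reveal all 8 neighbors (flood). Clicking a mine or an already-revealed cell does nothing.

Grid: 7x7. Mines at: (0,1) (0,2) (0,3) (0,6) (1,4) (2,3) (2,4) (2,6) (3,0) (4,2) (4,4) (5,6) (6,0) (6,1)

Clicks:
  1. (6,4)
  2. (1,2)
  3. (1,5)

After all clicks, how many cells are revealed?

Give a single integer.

Click 1 (6,4) count=0: revealed 8 new [(5,2) (5,3) (5,4) (5,5) (6,2) (6,3) (6,4) (6,5)] -> total=8
Click 2 (1,2) count=4: revealed 1 new [(1,2)] -> total=9
Click 3 (1,5) count=4: revealed 1 new [(1,5)] -> total=10

Answer: 10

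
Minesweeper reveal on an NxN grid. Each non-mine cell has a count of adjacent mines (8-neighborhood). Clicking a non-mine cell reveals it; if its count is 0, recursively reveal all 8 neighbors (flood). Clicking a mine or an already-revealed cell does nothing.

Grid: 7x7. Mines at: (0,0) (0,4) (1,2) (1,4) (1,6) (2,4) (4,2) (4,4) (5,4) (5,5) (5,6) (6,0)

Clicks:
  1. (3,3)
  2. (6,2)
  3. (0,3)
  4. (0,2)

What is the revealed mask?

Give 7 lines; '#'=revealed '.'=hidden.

Answer: ..##...
.......
.......
...#...
.......
.###...
.###...

Derivation:
Click 1 (3,3) count=3: revealed 1 new [(3,3)] -> total=1
Click 2 (6,2) count=0: revealed 6 new [(5,1) (5,2) (5,3) (6,1) (6,2) (6,3)] -> total=7
Click 3 (0,3) count=3: revealed 1 new [(0,3)] -> total=8
Click 4 (0,2) count=1: revealed 1 new [(0,2)] -> total=9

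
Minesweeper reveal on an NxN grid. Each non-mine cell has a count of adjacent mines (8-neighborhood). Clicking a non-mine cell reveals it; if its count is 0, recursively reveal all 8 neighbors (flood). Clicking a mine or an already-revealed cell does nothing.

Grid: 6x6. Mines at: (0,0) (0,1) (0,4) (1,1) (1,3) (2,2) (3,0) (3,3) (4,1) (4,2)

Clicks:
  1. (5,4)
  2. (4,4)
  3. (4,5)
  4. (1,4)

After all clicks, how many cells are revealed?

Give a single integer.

Answer: 12

Derivation:
Click 1 (5,4) count=0: revealed 12 new [(1,4) (1,5) (2,4) (2,5) (3,4) (3,5) (4,3) (4,4) (4,5) (5,3) (5,4) (5,5)] -> total=12
Click 2 (4,4) count=1: revealed 0 new [(none)] -> total=12
Click 3 (4,5) count=0: revealed 0 new [(none)] -> total=12
Click 4 (1,4) count=2: revealed 0 new [(none)] -> total=12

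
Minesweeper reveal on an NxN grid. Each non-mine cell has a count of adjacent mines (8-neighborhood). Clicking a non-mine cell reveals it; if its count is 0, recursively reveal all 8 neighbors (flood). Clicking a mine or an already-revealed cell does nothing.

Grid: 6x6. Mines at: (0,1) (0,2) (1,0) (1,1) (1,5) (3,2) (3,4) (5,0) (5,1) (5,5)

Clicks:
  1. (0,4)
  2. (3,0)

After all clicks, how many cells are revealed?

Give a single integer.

Click 1 (0,4) count=1: revealed 1 new [(0,4)] -> total=1
Click 2 (3,0) count=0: revealed 6 new [(2,0) (2,1) (3,0) (3,1) (4,0) (4,1)] -> total=7

Answer: 7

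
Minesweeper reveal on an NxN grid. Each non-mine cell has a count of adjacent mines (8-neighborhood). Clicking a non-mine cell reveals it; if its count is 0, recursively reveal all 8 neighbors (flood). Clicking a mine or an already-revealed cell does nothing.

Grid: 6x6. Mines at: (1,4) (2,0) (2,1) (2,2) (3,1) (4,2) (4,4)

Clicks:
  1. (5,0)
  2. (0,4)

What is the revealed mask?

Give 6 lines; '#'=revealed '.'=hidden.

Click 1 (5,0) count=0: revealed 4 new [(4,0) (4,1) (5,0) (5,1)] -> total=4
Click 2 (0,4) count=1: revealed 1 new [(0,4)] -> total=5

Answer: ....#.
......
......
......
##....
##....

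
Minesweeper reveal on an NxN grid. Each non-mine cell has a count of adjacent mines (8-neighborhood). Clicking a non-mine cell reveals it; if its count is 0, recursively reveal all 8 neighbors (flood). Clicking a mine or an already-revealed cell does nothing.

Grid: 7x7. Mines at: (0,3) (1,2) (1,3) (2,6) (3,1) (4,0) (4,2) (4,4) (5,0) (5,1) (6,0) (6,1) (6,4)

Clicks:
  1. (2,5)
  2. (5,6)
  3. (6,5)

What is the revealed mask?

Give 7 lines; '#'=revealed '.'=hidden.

Answer: .......
.......
.....#.
.....##
.....##
.....##
.....##

Derivation:
Click 1 (2,5) count=1: revealed 1 new [(2,5)] -> total=1
Click 2 (5,6) count=0: revealed 8 new [(3,5) (3,6) (4,5) (4,6) (5,5) (5,6) (6,5) (6,6)] -> total=9
Click 3 (6,5) count=1: revealed 0 new [(none)] -> total=9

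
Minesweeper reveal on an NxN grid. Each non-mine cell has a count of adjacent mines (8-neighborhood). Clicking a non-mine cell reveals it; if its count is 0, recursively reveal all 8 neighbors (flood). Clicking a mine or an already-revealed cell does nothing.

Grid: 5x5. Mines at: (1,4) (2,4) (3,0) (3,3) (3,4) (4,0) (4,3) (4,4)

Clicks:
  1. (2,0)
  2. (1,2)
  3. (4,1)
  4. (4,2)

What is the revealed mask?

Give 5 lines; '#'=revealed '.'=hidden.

Click 1 (2,0) count=1: revealed 1 new [(2,0)] -> total=1
Click 2 (1,2) count=0: revealed 11 new [(0,0) (0,1) (0,2) (0,3) (1,0) (1,1) (1,2) (1,3) (2,1) (2,2) (2,3)] -> total=12
Click 3 (4,1) count=2: revealed 1 new [(4,1)] -> total=13
Click 4 (4,2) count=2: revealed 1 new [(4,2)] -> total=14

Answer: ####.
####.
####.
.....
.##..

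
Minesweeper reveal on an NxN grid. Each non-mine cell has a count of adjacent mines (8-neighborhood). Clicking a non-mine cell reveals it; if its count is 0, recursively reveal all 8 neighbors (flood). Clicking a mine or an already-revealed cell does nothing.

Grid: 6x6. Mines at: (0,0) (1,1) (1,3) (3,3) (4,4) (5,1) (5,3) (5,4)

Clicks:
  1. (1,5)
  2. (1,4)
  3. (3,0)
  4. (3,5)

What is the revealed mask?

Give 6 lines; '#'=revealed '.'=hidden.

Click 1 (1,5) count=0: revealed 8 new [(0,4) (0,5) (1,4) (1,5) (2,4) (2,5) (3,4) (3,5)] -> total=8
Click 2 (1,4) count=1: revealed 0 new [(none)] -> total=8
Click 3 (3,0) count=0: revealed 9 new [(2,0) (2,1) (2,2) (3,0) (3,1) (3,2) (4,0) (4,1) (4,2)] -> total=17
Click 4 (3,5) count=1: revealed 0 new [(none)] -> total=17

Answer: ....##
....##
###.##
###.##
###...
......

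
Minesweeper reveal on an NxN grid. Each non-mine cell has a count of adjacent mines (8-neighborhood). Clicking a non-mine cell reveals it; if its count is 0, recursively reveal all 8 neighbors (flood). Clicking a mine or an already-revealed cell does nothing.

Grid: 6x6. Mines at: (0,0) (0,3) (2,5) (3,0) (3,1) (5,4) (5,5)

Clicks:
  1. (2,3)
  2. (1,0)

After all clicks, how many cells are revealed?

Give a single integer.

Click 1 (2,3) count=0: revealed 12 new [(1,2) (1,3) (1,4) (2,2) (2,3) (2,4) (3,2) (3,3) (3,4) (4,2) (4,3) (4,4)] -> total=12
Click 2 (1,0) count=1: revealed 1 new [(1,0)] -> total=13

Answer: 13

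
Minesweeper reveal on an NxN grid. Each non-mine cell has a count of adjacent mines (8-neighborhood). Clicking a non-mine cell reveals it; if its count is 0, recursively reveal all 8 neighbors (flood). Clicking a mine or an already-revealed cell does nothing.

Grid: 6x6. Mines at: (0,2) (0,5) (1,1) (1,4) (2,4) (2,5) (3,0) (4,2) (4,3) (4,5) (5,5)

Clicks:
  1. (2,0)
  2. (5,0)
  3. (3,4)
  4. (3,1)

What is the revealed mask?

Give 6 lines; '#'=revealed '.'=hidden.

Click 1 (2,0) count=2: revealed 1 new [(2,0)] -> total=1
Click 2 (5,0) count=0: revealed 4 new [(4,0) (4,1) (5,0) (5,1)] -> total=5
Click 3 (3,4) count=4: revealed 1 new [(3,4)] -> total=6
Click 4 (3,1) count=2: revealed 1 new [(3,1)] -> total=7

Answer: ......
......
#.....
.#..#.
##....
##....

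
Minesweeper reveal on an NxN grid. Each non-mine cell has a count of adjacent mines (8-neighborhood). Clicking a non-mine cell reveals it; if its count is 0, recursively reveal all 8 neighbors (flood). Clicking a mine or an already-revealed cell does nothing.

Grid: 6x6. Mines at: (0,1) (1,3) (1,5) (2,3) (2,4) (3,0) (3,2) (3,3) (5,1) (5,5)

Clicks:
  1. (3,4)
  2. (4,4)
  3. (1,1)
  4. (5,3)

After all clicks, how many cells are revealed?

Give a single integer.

Answer: 8

Derivation:
Click 1 (3,4) count=3: revealed 1 new [(3,4)] -> total=1
Click 2 (4,4) count=2: revealed 1 new [(4,4)] -> total=2
Click 3 (1,1) count=1: revealed 1 new [(1,1)] -> total=3
Click 4 (5,3) count=0: revealed 5 new [(4,2) (4,3) (5,2) (5,3) (5,4)] -> total=8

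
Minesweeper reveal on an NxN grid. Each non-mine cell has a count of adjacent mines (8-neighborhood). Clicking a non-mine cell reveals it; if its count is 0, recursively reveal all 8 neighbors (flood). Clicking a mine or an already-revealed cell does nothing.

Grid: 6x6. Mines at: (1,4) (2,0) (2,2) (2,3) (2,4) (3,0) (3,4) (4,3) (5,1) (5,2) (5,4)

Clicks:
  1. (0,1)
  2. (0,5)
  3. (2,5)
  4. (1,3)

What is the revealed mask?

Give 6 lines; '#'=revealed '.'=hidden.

Answer: ####.#
####..
.....#
......
......
......

Derivation:
Click 1 (0,1) count=0: revealed 8 new [(0,0) (0,1) (0,2) (0,3) (1,0) (1,1) (1,2) (1,3)] -> total=8
Click 2 (0,5) count=1: revealed 1 new [(0,5)] -> total=9
Click 3 (2,5) count=3: revealed 1 new [(2,5)] -> total=10
Click 4 (1,3) count=4: revealed 0 new [(none)] -> total=10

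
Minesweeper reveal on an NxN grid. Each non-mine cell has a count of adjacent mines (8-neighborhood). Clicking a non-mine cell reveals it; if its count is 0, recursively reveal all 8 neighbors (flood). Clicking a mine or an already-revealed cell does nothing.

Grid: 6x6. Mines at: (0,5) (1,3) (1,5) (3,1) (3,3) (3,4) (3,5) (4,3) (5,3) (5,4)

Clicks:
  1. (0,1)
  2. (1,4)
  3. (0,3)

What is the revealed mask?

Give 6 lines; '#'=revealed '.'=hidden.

Click 1 (0,1) count=0: revealed 9 new [(0,0) (0,1) (0,2) (1,0) (1,1) (1,2) (2,0) (2,1) (2,2)] -> total=9
Click 2 (1,4) count=3: revealed 1 new [(1,4)] -> total=10
Click 3 (0,3) count=1: revealed 1 new [(0,3)] -> total=11

Answer: ####..
###.#.
###...
......
......
......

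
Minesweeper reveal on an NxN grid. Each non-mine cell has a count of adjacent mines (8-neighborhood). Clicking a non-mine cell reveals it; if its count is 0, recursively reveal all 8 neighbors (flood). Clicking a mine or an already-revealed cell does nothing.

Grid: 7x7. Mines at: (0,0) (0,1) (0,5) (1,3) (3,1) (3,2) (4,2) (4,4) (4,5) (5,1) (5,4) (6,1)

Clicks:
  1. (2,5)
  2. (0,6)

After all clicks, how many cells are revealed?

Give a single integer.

Answer: 10

Derivation:
Click 1 (2,5) count=0: revealed 9 new [(1,4) (1,5) (1,6) (2,4) (2,5) (2,6) (3,4) (3,5) (3,6)] -> total=9
Click 2 (0,6) count=1: revealed 1 new [(0,6)] -> total=10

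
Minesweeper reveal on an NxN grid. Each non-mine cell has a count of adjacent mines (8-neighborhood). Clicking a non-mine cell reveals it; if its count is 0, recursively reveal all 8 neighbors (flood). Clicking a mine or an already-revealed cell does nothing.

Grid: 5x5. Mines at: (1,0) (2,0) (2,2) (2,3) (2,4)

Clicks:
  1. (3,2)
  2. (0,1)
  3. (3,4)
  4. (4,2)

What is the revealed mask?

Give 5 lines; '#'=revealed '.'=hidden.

Answer: .#...
.....
.....
#####
#####

Derivation:
Click 1 (3,2) count=2: revealed 1 new [(3,2)] -> total=1
Click 2 (0,1) count=1: revealed 1 new [(0,1)] -> total=2
Click 3 (3,4) count=2: revealed 1 new [(3,4)] -> total=3
Click 4 (4,2) count=0: revealed 8 new [(3,0) (3,1) (3,3) (4,0) (4,1) (4,2) (4,3) (4,4)] -> total=11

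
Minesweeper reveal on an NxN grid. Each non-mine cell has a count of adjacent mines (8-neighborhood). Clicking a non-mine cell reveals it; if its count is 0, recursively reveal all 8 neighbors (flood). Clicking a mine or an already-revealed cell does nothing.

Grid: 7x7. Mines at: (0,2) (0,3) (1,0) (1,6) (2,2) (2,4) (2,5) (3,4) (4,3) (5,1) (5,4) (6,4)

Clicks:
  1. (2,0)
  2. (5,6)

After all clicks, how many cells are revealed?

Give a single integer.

Click 1 (2,0) count=1: revealed 1 new [(2,0)] -> total=1
Click 2 (5,6) count=0: revealed 8 new [(3,5) (3,6) (4,5) (4,6) (5,5) (5,6) (6,5) (6,6)] -> total=9

Answer: 9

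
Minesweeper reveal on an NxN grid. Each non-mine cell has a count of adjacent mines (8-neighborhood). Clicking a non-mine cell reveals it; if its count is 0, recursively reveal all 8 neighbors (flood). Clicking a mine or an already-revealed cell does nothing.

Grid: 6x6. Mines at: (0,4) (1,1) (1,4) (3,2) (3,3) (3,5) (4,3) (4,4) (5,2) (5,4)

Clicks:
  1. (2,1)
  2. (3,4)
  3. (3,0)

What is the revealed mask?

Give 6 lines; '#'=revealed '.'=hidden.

Answer: ......
......
##....
##..#.
##....
##....

Derivation:
Click 1 (2,1) count=2: revealed 1 new [(2,1)] -> total=1
Click 2 (3,4) count=4: revealed 1 new [(3,4)] -> total=2
Click 3 (3,0) count=0: revealed 7 new [(2,0) (3,0) (3,1) (4,0) (4,1) (5,0) (5,1)] -> total=9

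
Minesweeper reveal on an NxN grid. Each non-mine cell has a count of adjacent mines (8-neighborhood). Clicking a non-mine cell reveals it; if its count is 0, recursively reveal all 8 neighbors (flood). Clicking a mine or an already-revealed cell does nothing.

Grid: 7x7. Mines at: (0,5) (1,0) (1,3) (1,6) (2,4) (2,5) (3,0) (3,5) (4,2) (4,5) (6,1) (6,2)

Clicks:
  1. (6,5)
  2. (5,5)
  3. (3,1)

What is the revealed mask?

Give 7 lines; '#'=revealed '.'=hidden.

Answer: .......
.......
.......
.#.....
.......
...####
...####

Derivation:
Click 1 (6,5) count=0: revealed 8 new [(5,3) (5,4) (5,5) (5,6) (6,3) (6,4) (6,5) (6,6)] -> total=8
Click 2 (5,5) count=1: revealed 0 new [(none)] -> total=8
Click 3 (3,1) count=2: revealed 1 new [(3,1)] -> total=9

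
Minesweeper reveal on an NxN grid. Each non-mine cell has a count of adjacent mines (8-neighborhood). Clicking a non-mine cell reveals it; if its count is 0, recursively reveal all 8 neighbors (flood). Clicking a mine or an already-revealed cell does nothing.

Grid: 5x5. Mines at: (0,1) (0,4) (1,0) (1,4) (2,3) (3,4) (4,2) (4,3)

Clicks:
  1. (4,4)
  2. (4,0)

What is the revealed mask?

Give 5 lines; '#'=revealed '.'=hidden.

Answer: .....
.....
##...
##...
##..#

Derivation:
Click 1 (4,4) count=2: revealed 1 new [(4,4)] -> total=1
Click 2 (4,0) count=0: revealed 6 new [(2,0) (2,1) (3,0) (3,1) (4,0) (4,1)] -> total=7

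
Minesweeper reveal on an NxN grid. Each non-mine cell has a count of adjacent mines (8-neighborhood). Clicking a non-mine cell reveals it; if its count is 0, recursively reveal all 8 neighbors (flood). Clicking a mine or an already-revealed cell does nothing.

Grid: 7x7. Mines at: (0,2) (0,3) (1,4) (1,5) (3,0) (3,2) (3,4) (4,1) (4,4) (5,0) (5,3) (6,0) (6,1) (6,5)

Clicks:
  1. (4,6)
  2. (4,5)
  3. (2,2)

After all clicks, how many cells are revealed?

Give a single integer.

Click 1 (4,6) count=0: revealed 8 new [(2,5) (2,6) (3,5) (3,6) (4,5) (4,6) (5,5) (5,6)] -> total=8
Click 2 (4,5) count=2: revealed 0 new [(none)] -> total=8
Click 3 (2,2) count=1: revealed 1 new [(2,2)] -> total=9

Answer: 9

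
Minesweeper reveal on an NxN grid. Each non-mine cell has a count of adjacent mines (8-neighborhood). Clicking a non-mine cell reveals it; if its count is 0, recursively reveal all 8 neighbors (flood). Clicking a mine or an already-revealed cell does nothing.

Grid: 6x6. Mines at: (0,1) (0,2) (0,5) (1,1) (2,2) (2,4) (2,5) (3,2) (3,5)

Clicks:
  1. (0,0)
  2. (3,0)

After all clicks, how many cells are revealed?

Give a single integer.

Click 1 (0,0) count=2: revealed 1 new [(0,0)] -> total=1
Click 2 (3,0) count=0: revealed 16 new [(2,0) (2,1) (3,0) (3,1) (4,0) (4,1) (4,2) (4,3) (4,4) (4,5) (5,0) (5,1) (5,2) (5,3) (5,4) (5,5)] -> total=17

Answer: 17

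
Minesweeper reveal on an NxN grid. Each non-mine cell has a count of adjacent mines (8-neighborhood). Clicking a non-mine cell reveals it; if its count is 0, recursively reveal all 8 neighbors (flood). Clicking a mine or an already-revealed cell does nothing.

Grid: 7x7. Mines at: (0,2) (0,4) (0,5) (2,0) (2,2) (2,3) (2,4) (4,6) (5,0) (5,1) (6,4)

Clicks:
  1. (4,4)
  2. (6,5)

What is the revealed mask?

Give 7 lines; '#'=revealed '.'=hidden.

Answer: .......
.......
.......
..####.
..####.
..####.
.....#.

Derivation:
Click 1 (4,4) count=0: revealed 12 new [(3,2) (3,3) (3,4) (3,5) (4,2) (4,3) (4,4) (4,5) (5,2) (5,3) (5,4) (5,5)] -> total=12
Click 2 (6,5) count=1: revealed 1 new [(6,5)] -> total=13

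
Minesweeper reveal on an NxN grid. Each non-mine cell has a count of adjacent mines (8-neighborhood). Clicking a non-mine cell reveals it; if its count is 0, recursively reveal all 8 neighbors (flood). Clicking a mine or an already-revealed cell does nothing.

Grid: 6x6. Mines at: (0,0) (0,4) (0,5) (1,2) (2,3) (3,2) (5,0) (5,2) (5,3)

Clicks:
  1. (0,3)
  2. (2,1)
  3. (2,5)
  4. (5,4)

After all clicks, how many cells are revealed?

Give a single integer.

Click 1 (0,3) count=2: revealed 1 new [(0,3)] -> total=1
Click 2 (2,1) count=2: revealed 1 new [(2,1)] -> total=2
Click 3 (2,5) count=0: revealed 10 new [(1,4) (1,5) (2,4) (2,5) (3,4) (3,5) (4,4) (4,5) (5,4) (5,5)] -> total=12
Click 4 (5,4) count=1: revealed 0 new [(none)] -> total=12

Answer: 12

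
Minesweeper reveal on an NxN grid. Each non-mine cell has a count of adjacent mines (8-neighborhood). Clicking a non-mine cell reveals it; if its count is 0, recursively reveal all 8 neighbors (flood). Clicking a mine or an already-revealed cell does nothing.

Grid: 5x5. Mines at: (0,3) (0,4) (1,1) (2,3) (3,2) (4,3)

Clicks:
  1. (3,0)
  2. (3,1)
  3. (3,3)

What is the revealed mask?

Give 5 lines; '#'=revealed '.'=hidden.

Answer: .....
.....
##...
##.#.
##...

Derivation:
Click 1 (3,0) count=0: revealed 6 new [(2,0) (2,1) (3,0) (3,1) (4,0) (4,1)] -> total=6
Click 2 (3,1) count=1: revealed 0 new [(none)] -> total=6
Click 3 (3,3) count=3: revealed 1 new [(3,3)] -> total=7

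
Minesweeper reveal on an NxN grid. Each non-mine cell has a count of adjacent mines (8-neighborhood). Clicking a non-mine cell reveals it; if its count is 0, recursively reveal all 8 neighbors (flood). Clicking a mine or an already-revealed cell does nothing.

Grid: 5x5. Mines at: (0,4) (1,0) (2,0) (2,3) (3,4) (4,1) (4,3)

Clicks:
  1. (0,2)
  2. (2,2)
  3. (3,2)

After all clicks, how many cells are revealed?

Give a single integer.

Answer: 8

Derivation:
Click 1 (0,2) count=0: revealed 6 new [(0,1) (0,2) (0,3) (1,1) (1,2) (1,3)] -> total=6
Click 2 (2,2) count=1: revealed 1 new [(2,2)] -> total=7
Click 3 (3,2) count=3: revealed 1 new [(3,2)] -> total=8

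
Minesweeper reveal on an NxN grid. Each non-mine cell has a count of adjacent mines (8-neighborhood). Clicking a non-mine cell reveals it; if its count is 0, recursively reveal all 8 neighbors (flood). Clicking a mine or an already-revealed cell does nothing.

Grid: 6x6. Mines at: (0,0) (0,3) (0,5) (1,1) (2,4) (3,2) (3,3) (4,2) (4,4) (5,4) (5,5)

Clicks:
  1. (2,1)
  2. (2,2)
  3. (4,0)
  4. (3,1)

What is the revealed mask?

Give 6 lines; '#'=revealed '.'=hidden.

Answer: ......
......
###...
##....
##....
##....

Derivation:
Click 1 (2,1) count=2: revealed 1 new [(2,1)] -> total=1
Click 2 (2,2) count=3: revealed 1 new [(2,2)] -> total=2
Click 3 (4,0) count=0: revealed 7 new [(2,0) (3,0) (3,1) (4,0) (4,1) (5,0) (5,1)] -> total=9
Click 4 (3,1) count=2: revealed 0 new [(none)] -> total=9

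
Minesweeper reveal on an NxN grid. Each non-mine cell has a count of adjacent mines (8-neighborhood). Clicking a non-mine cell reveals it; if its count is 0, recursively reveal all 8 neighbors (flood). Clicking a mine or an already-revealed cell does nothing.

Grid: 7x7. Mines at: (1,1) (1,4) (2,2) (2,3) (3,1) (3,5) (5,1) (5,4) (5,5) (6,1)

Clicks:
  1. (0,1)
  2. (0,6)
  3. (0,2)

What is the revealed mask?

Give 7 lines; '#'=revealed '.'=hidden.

Answer: .##..##
.....##
.....##
.......
.......
.......
.......

Derivation:
Click 1 (0,1) count=1: revealed 1 new [(0,1)] -> total=1
Click 2 (0,6) count=0: revealed 6 new [(0,5) (0,6) (1,5) (1,6) (2,5) (2,6)] -> total=7
Click 3 (0,2) count=1: revealed 1 new [(0,2)] -> total=8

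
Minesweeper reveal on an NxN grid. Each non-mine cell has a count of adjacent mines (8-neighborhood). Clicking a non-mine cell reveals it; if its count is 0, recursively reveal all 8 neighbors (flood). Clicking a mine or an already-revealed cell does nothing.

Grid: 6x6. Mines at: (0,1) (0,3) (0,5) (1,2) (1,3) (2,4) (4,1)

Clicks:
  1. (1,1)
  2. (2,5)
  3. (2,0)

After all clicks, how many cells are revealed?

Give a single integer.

Click 1 (1,1) count=2: revealed 1 new [(1,1)] -> total=1
Click 2 (2,5) count=1: revealed 1 new [(2,5)] -> total=2
Click 3 (2,0) count=0: revealed 5 new [(1,0) (2,0) (2,1) (3,0) (3,1)] -> total=7

Answer: 7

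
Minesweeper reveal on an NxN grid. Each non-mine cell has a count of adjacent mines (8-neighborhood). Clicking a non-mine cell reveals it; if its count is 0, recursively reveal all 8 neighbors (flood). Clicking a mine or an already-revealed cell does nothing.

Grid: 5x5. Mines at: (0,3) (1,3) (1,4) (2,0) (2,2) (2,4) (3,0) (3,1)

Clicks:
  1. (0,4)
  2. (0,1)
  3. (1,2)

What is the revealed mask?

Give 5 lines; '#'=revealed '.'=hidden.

Answer: ###.#
###..
.....
.....
.....

Derivation:
Click 1 (0,4) count=3: revealed 1 new [(0,4)] -> total=1
Click 2 (0,1) count=0: revealed 6 new [(0,0) (0,1) (0,2) (1,0) (1,1) (1,2)] -> total=7
Click 3 (1,2) count=3: revealed 0 new [(none)] -> total=7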